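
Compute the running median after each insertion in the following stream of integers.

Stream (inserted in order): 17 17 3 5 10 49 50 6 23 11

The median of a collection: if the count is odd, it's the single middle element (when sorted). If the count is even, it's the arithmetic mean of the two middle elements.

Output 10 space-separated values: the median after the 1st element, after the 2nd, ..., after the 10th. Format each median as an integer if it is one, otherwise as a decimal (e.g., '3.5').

Answer: 17 17 17 11 10 13.5 17 13.5 17 14

Derivation:
Step 1: insert 17 -> lo=[17] (size 1, max 17) hi=[] (size 0) -> median=17
Step 2: insert 17 -> lo=[17] (size 1, max 17) hi=[17] (size 1, min 17) -> median=17
Step 3: insert 3 -> lo=[3, 17] (size 2, max 17) hi=[17] (size 1, min 17) -> median=17
Step 4: insert 5 -> lo=[3, 5] (size 2, max 5) hi=[17, 17] (size 2, min 17) -> median=11
Step 5: insert 10 -> lo=[3, 5, 10] (size 3, max 10) hi=[17, 17] (size 2, min 17) -> median=10
Step 6: insert 49 -> lo=[3, 5, 10] (size 3, max 10) hi=[17, 17, 49] (size 3, min 17) -> median=13.5
Step 7: insert 50 -> lo=[3, 5, 10, 17] (size 4, max 17) hi=[17, 49, 50] (size 3, min 17) -> median=17
Step 8: insert 6 -> lo=[3, 5, 6, 10] (size 4, max 10) hi=[17, 17, 49, 50] (size 4, min 17) -> median=13.5
Step 9: insert 23 -> lo=[3, 5, 6, 10, 17] (size 5, max 17) hi=[17, 23, 49, 50] (size 4, min 17) -> median=17
Step 10: insert 11 -> lo=[3, 5, 6, 10, 11] (size 5, max 11) hi=[17, 17, 23, 49, 50] (size 5, min 17) -> median=14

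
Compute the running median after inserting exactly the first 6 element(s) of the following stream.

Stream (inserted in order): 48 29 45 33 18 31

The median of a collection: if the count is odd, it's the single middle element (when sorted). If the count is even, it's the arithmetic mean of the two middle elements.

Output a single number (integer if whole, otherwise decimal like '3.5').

Answer: 32

Derivation:
Step 1: insert 48 -> lo=[48] (size 1, max 48) hi=[] (size 0) -> median=48
Step 2: insert 29 -> lo=[29] (size 1, max 29) hi=[48] (size 1, min 48) -> median=38.5
Step 3: insert 45 -> lo=[29, 45] (size 2, max 45) hi=[48] (size 1, min 48) -> median=45
Step 4: insert 33 -> lo=[29, 33] (size 2, max 33) hi=[45, 48] (size 2, min 45) -> median=39
Step 5: insert 18 -> lo=[18, 29, 33] (size 3, max 33) hi=[45, 48] (size 2, min 45) -> median=33
Step 6: insert 31 -> lo=[18, 29, 31] (size 3, max 31) hi=[33, 45, 48] (size 3, min 33) -> median=32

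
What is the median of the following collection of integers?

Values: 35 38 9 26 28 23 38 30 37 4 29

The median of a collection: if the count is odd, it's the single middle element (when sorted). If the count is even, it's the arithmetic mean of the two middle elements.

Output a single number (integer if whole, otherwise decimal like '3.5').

Answer: 29

Derivation:
Step 1: insert 35 -> lo=[35] (size 1, max 35) hi=[] (size 0) -> median=35
Step 2: insert 38 -> lo=[35] (size 1, max 35) hi=[38] (size 1, min 38) -> median=36.5
Step 3: insert 9 -> lo=[9, 35] (size 2, max 35) hi=[38] (size 1, min 38) -> median=35
Step 4: insert 26 -> lo=[9, 26] (size 2, max 26) hi=[35, 38] (size 2, min 35) -> median=30.5
Step 5: insert 28 -> lo=[9, 26, 28] (size 3, max 28) hi=[35, 38] (size 2, min 35) -> median=28
Step 6: insert 23 -> lo=[9, 23, 26] (size 3, max 26) hi=[28, 35, 38] (size 3, min 28) -> median=27
Step 7: insert 38 -> lo=[9, 23, 26, 28] (size 4, max 28) hi=[35, 38, 38] (size 3, min 35) -> median=28
Step 8: insert 30 -> lo=[9, 23, 26, 28] (size 4, max 28) hi=[30, 35, 38, 38] (size 4, min 30) -> median=29
Step 9: insert 37 -> lo=[9, 23, 26, 28, 30] (size 5, max 30) hi=[35, 37, 38, 38] (size 4, min 35) -> median=30
Step 10: insert 4 -> lo=[4, 9, 23, 26, 28] (size 5, max 28) hi=[30, 35, 37, 38, 38] (size 5, min 30) -> median=29
Step 11: insert 29 -> lo=[4, 9, 23, 26, 28, 29] (size 6, max 29) hi=[30, 35, 37, 38, 38] (size 5, min 30) -> median=29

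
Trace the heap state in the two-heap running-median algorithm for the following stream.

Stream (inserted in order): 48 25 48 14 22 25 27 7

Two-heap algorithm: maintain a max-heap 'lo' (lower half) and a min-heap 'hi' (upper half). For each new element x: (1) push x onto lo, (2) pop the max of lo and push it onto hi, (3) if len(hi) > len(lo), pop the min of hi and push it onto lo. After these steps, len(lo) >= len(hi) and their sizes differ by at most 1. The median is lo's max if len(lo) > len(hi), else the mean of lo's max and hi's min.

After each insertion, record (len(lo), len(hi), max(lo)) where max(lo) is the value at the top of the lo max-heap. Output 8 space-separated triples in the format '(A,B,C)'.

Step 1: insert 48 -> lo=[48] hi=[] -> (len(lo)=1, len(hi)=0, max(lo)=48)
Step 2: insert 25 -> lo=[25] hi=[48] -> (len(lo)=1, len(hi)=1, max(lo)=25)
Step 3: insert 48 -> lo=[25, 48] hi=[48] -> (len(lo)=2, len(hi)=1, max(lo)=48)
Step 4: insert 14 -> lo=[14, 25] hi=[48, 48] -> (len(lo)=2, len(hi)=2, max(lo)=25)
Step 5: insert 22 -> lo=[14, 22, 25] hi=[48, 48] -> (len(lo)=3, len(hi)=2, max(lo)=25)
Step 6: insert 25 -> lo=[14, 22, 25] hi=[25, 48, 48] -> (len(lo)=3, len(hi)=3, max(lo)=25)
Step 7: insert 27 -> lo=[14, 22, 25, 25] hi=[27, 48, 48] -> (len(lo)=4, len(hi)=3, max(lo)=25)
Step 8: insert 7 -> lo=[7, 14, 22, 25] hi=[25, 27, 48, 48] -> (len(lo)=4, len(hi)=4, max(lo)=25)

Answer: (1,0,48) (1,1,25) (2,1,48) (2,2,25) (3,2,25) (3,3,25) (4,3,25) (4,4,25)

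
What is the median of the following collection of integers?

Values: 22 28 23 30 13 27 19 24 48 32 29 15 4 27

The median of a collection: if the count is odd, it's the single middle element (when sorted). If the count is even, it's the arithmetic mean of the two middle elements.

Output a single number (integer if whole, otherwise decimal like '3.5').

Step 1: insert 22 -> lo=[22] (size 1, max 22) hi=[] (size 0) -> median=22
Step 2: insert 28 -> lo=[22] (size 1, max 22) hi=[28] (size 1, min 28) -> median=25
Step 3: insert 23 -> lo=[22, 23] (size 2, max 23) hi=[28] (size 1, min 28) -> median=23
Step 4: insert 30 -> lo=[22, 23] (size 2, max 23) hi=[28, 30] (size 2, min 28) -> median=25.5
Step 5: insert 13 -> lo=[13, 22, 23] (size 3, max 23) hi=[28, 30] (size 2, min 28) -> median=23
Step 6: insert 27 -> lo=[13, 22, 23] (size 3, max 23) hi=[27, 28, 30] (size 3, min 27) -> median=25
Step 7: insert 19 -> lo=[13, 19, 22, 23] (size 4, max 23) hi=[27, 28, 30] (size 3, min 27) -> median=23
Step 8: insert 24 -> lo=[13, 19, 22, 23] (size 4, max 23) hi=[24, 27, 28, 30] (size 4, min 24) -> median=23.5
Step 9: insert 48 -> lo=[13, 19, 22, 23, 24] (size 5, max 24) hi=[27, 28, 30, 48] (size 4, min 27) -> median=24
Step 10: insert 32 -> lo=[13, 19, 22, 23, 24] (size 5, max 24) hi=[27, 28, 30, 32, 48] (size 5, min 27) -> median=25.5
Step 11: insert 29 -> lo=[13, 19, 22, 23, 24, 27] (size 6, max 27) hi=[28, 29, 30, 32, 48] (size 5, min 28) -> median=27
Step 12: insert 15 -> lo=[13, 15, 19, 22, 23, 24] (size 6, max 24) hi=[27, 28, 29, 30, 32, 48] (size 6, min 27) -> median=25.5
Step 13: insert 4 -> lo=[4, 13, 15, 19, 22, 23, 24] (size 7, max 24) hi=[27, 28, 29, 30, 32, 48] (size 6, min 27) -> median=24
Step 14: insert 27 -> lo=[4, 13, 15, 19, 22, 23, 24] (size 7, max 24) hi=[27, 27, 28, 29, 30, 32, 48] (size 7, min 27) -> median=25.5

Answer: 25.5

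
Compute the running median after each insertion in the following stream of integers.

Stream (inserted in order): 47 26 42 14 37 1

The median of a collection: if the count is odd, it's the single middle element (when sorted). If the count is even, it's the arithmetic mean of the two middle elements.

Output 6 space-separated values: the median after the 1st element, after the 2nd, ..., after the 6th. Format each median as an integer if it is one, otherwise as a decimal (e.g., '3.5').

Answer: 47 36.5 42 34 37 31.5

Derivation:
Step 1: insert 47 -> lo=[47] (size 1, max 47) hi=[] (size 0) -> median=47
Step 2: insert 26 -> lo=[26] (size 1, max 26) hi=[47] (size 1, min 47) -> median=36.5
Step 3: insert 42 -> lo=[26, 42] (size 2, max 42) hi=[47] (size 1, min 47) -> median=42
Step 4: insert 14 -> lo=[14, 26] (size 2, max 26) hi=[42, 47] (size 2, min 42) -> median=34
Step 5: insert 37 -> lo=[14, 26, 37] (size 3, max 37) hi=[42, 47] (size 2, min 42) -> median=37
Step 6: insert 1 -> lo=[1, 14, 26] (size 3, max 26) hi=[37, 42, 47] (size 3, min 37) -> median=31.5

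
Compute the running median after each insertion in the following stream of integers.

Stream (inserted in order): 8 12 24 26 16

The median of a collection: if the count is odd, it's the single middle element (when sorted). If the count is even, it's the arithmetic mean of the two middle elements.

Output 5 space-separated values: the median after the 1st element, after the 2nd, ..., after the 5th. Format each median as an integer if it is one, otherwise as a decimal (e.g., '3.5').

Step 1: insert 8 -> lo=[8] (size 1, max 8) hi=[] (size 0) -> median=8
Step 2: insert 12 -> lo=[8] (size 1, max 8) hi=[12] (size 1, min 12) -> median=10
Step 3: insert 24 -> lo=[8, 12] (size 2, max 12) hi=[24] (size 1, min 24) -> median=12
Step 4: insert 26 -> lo=[8, 12] (size 2, max 12) hi=[24, 26] (size 2, min 24) -> median=18
Step 5: insert 16 -> lo=[8, 12, 16] (size 3, max 16) hi=[24, 26] (size 2, min 24) -> median=16

Answer: 8 10 12 18 16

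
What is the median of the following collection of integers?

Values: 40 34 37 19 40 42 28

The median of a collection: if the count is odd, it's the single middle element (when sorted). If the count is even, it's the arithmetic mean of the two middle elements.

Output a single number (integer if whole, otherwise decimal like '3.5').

Answer: 37

Derivation:
Step 1: insert 40 -> lo=[40] (size 1, max 40) hi=[] (size 0) -> median=40
Step 2: insert 34 -> lo=[34] (size 1, max 34) hi=[40] (size 1, min 40) -> median=37
Step 3: insert 37 -> lo=[34, 37] (size 2, max 37) hi=[40] (size 1, min 40) -> median=37
Step 4: insert 19 -> lo=[19, 34] (size 2, max 34) hi=[37, 40] (size 2, min 37) -> median=35.5
Step 5: insert 40 -> lo=[19, 34, 37] (size 3, max 37) hi=[40, 40] (size 2, min 40) -> median=37
Step 6: insert 42 -> lo=[19, 34, 37] (size 3, max 37) hi=[40, 40, 42] (size 3, min 40) -> median=38.5
Step 7: insert 28 -> lo=[19, 28, 34, 37] (size 4, max 37) hi=[40, 40, 42] (size 3, min 40) -> median=37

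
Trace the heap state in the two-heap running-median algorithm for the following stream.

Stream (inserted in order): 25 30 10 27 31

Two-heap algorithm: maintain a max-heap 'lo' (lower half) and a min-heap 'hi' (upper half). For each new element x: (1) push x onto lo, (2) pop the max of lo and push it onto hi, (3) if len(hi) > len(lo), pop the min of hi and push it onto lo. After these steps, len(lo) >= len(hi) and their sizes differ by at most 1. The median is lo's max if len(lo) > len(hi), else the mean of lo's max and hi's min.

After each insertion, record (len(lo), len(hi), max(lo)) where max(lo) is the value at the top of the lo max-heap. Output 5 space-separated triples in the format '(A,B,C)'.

Step 1: insert 25 -> lo=[25] hi=[] -> (len(lo)=1, len(hi)=0, max(lo)=25)
Step 2: insert 30 -> lo=[25] hi=[30] -> (len(lo)=1, len(hi)=1, max(lo)=25)
Step 3: insert 10 -> lo=[10, 25] hi=[30] -> (len(lo)=2, len(hi)=1, max(lo)=25)
Step 4: insert 27 -> lo=[10, 25] hi=[27, 30] -> (len(lo)=2, len(hi)=2, max(lo)=25)
Step 5: insert 31 -> lo=[10, 25, 27] hi=[30, 31] -> (len(lo)=3, len(hi)=2, max(lo)=27)

Answer: (1,0,25) (1,1,25) (2,1,25) (2,2,25) (3,2,27)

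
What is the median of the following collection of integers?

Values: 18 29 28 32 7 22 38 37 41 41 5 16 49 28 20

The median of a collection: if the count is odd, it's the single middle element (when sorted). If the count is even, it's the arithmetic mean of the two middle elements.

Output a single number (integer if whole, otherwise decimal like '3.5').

Answer: 28

Derivation:
Step 1: insert 18 -> lo=[18] (size 1, max 18) hi=[] (size 0) -> median=18
Step 2: insert 29 -> lo=[18] (size 1, max 18) hi=[29] (size 1, min 29) -> median=23.5
Step 3: insert 28 -> lo=[18, 28] (size 2, max 28) hi=[29] (size 1, min 29) -> median=28
Step 4: insert 32 -> lo=[18, 28] (size 2, max 28) hi=[29, 32] (size 2, min 29) -> median=28.5
Step 5: insert 7 -> lo=[7, 18, 28] (size 3, max 28) hi=[29, 32] (size 2, min 29) -> median=28
Step 6: insert 22 -> lo=[7, 18, 22] (size 3, max 22) hi=[28, 29, 32] (size 3, min 28) -> median=25
Step 7: insert 38 -> lo=[7, 18, 22, 28] (size 4, max 28) hi=[29, 32, 38] (size 3, min 29) -> median=28
Step 8: insert 37 -> lo=[7, 18, 22, 28] (size 4, max 28) hi=[29, 32, 37, 38] (size 4, min 29) -> median=28.5
Step 9: insert 41 -> lo=[7, 18, 22, 28, 29] (size 5, max 29) hi=[32, 37, 38, 41] (size 4, min 32) -> median=29
Step 10: insert 41 -> lo=[7, 18, 22, 28, 29] (size 5, max 29) hi=[32, 37, 38, 41, 41] (size 5, min 32) -> median=30.5
Step 11: insert 5 -> lo=[5, 7, 18, 22, 28, 29] (size 6, max 29) hi=[32, 37, 38, 41, 41] (size 5, min 32) -> median=29
Step 12: insert 16 -> lo=[5, 7, 16, 18, 22, 28] (size 6, max 28) hi=[29, 32, 37, 38, 41, 41] (size 6, min 29) -> median=28.5
Step 13: insert 49 -> lo=[5, 7, 16, 18, 22, 28, 29] (size 7, max 29) hi=[32, 37, 38, 41, 41, 49] (size 6, min 32) -> median=29
Step 14: insert 28 -> lo=[5, 7, 16, 18, 22, 28, 28] (size 7, max 28) hi=[29, 32, 37, 38, 41, 41, 49] (size 7, min 29) -> median=28.5
Step 15: insert 20 -> lo=[5, 7, 16, 18, 20, 22, 28, 28] (size 8, max 28) hi=[29, 32, 37, 38, 41, 41, 49] (size 7, min 29) -> median=28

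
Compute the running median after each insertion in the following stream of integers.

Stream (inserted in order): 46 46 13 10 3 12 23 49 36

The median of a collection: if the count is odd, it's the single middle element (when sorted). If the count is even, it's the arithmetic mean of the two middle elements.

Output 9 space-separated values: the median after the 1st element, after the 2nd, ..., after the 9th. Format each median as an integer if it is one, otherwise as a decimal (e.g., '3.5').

Answer: 46 46 46 29.5 13 12.5 13 18 23

Derivation:
Step 1: insert 46 -> lo=[46] (size 1, max 46) hi=[] (size 0) -> median=46
Step 2: insert 46 -> lo=[46] (size 1, max 46) hi=[46] (size 1, min 46) -> median=46
Step 3: insert 13 -> lo=[13, 46] (size 2, max 46) hi=[46] (size 1, min 46) -> median=46
Step 4: insert 10 -> lo=[10, 13] (size 2, max 13) hi=[46, 46] (size 2, min 46) -> median=29.5
Step 5: insert 3 -> lo=[3, 10, 13] (size 3, max 13) hi=[46, 46] (size 2, min 46) -> median=13
Step 6: insert 12 -> lo=[3, 10, 12] (size 3, max 12) hi=[13, 46, 46] (size 3, min 13) -> median=12.5
Step 7: insert 23 -> lo=[3, 10, 12, 13] (size 4, max 13) hi=[23, 46, 46] (size 3, min 23) -> median=13
Step 8: insert 49 -> lo=[3, 10, 12, 13] (size 4, max 13) hi=[23, 46, 46, 49] (size 4, min 23) -> median=18
Step 9: insert 36 -> lo=[3, 10, 12, 13, 23] (size 5, max 23) hi=[36, 46, 46, 49] (size 4, min 36) -> median=23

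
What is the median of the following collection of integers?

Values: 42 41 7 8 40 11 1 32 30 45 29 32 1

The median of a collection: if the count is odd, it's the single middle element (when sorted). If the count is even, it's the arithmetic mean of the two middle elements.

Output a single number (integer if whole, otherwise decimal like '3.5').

Answer: 30

Derivation:
Step 1: insert 42 -> lo=[42] (size 1, max 42) hi=[] (size 0) -> median=42
Step 2: insert 41 -> lo=[41] (size 1, max 41) hi=[42] (size 1, min 42) -> median=41.5
Step 3: insert 7 -> lo=[7, 41] (size 2, max 41) hi=[42] (size 1, min 42) -> median=41
Step 4: insert 8 -> lo=[7, 8] (size 2, max 8) hi=[41, 42] (size 2, min 41) -> median=24.5
Step 5: insert 40 -> lo=[7, 8, 40] (size 3, max 40) hi=[41, 42] (size 2, min 41) -> median=40
Step 6: insert 11 -> lo=[7, 8, 11] (size 3, max 11) hi=[40, 41, 42] (size 3, min 40) -> median=25.5
Step 7: insert 1 -> lo=[1, 7, 8, 11] (size 4, max 11) hi=[40, 41, 42] (size 3, min 40) -> median=11
Step 8: insert 32 -> lo=[1, 7, 8, 11] (size 4, max 11) hi=[32, 40, 41, 42] (size 4, min 32) -> median=21.5
Step 9: insert 30 -> lo=[1, 7, 8, 11, 30] (size 5, max 30) hi=[32, 40, 41, 42] (size 4, min 32) -> median=30
Step 10: insert 45 -> lo=[1, 7, 8, 11, 30] (size 5, max 30) hi=[32, 40, 41, 42, 45] (size 5, min 32) -> median=31
Step 11: insert 29 -> lo=[1, 7, 8, 11, 29, 30] (size 6, max 30) hi=[32, 40, 41, 42, 45] (size 5, min 32) -> median=30
Step 12: insert 32 -> lo=[1, 7, 8, 11, 29, 30] (size 6, max 30) hi=[32, 32, 40, 41, 42, 45] (size 6, min 32) -> median=31
Step 13: insert 1 -> lo=[1, 1, 7, 8, 11, 29, 30] (size 7, max 30) hi=[32, 32, 40, 41, 42, 45] (size 6, min 32) -> median=30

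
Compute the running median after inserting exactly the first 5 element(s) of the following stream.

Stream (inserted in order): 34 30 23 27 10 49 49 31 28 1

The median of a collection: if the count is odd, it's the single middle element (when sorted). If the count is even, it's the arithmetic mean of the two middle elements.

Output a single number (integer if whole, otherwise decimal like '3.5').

Answer: 27

Derivation:
Step 1: insert 34 -> lo=[34] (size 1, max 34) hi=[] (size 0) -> median=34
Step 2: insert 30 -> lo=[30] (size 1, max 30) hi=[34] (size 1, min 34) -> median=32
Step 3: insert 23 -> lo=[23, 30] (size 2, max 30) hi=[34] (size 1, min 34) -> median=30
Step 4: insert 27 -> lo=[23, 27] (size 2, max 27) hi=[30, 34] (size 2, min 30) -> median=28.5
Step 5: insert 10 -> lo=[10, 23, 27] (size 3, max 27) hi=[30, 34] (size 2, min 30) -> median=27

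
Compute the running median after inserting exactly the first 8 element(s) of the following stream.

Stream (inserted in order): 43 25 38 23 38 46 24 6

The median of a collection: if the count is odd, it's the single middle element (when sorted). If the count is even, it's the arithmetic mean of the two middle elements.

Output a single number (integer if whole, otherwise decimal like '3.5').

Answer: 31.5

Derivation:
Step 1: insert 43 -> lo=[43] (size 1, max 43) hi=[] (size 0) -> median=43
Step 2: insert 25 -> lo=[25] (size 1, max 25) hi=[43] (size 1, min 43) -> median=34
Step 3: insert 38 -> lo=[25, 38] (size 2, max 38) hi=[43] (size 1, min 43) -> median=38
Step 4: insert 23 -> lo=[23, 25] (size 2, max 25) hi=[38, 43] (size 2, min 38) -> median=31.5
Step 5: insert 38 -> lo=[23, 25, 38] (size 3, max 38) hi=[38, 43] (size 2, min 38) -> median=38
Step 6: insert 46 -> lo=[23, 25, 38] (size 3, max 38) hi=[38, 43, 46] (size 3, min 38) -> median=38
Step 7: insert 24 -> lo=[23, 24, 25, 38] (size 4, max 38) hi=[38, 43, 46] (size 3, min 38) -> median=38
Step 8: insert 6 -> lo=[6, 23, 24, 25] (size 4, max 25) hi=[38, 38, 43, 46] (size 4, min 38) -> median=31.5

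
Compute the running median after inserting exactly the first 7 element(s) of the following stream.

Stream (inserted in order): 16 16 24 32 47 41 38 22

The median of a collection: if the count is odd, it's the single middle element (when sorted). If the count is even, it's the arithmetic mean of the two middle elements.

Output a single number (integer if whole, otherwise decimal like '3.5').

Answer: 32

Derivation:
Step 1: insert 16 -> lo=[16] (size 1, max 16) hi=[] (size 0) -> median=16
Step 2: insert 16 -> lo=[16] (size 1, max 16) hi=[16] (size 1, min 16) -> median=16
Step 3: insert 24 -> lo=[16, 16] (size 2, max 16) hi=[24] (size 1, min 24) -> median=16
Step 4: insert 32 -> lo=[16, 16] (size 2, max 16) hi=[24, 32] (size 2, min 24) -> median=20
Step 5: insert 47 -> lo=[16, 16, 24] (size 3, max 24) hi=[32, 47] (size 2, min 32) -> median=24
Step 6: insert 41 -> lo=[16, 16, 24] (size 3, max 24) hi=[32, 41, 47] (size 3, min 32) -> median=28
Step 7: insert 38 -> lo=[16, 16, 24, 32] (size 4, max 32) hi=[38, 41, 47] (size 3, min 38) -> median=32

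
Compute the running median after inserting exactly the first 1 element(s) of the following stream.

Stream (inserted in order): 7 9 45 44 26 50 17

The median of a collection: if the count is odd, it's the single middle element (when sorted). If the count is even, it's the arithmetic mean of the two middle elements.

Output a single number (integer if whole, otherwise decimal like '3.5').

Answer: 7

Derivation:
Step 1: insert 7 -> lo=[7] (size 1, max 7) hi=[] (size 0) -> median=7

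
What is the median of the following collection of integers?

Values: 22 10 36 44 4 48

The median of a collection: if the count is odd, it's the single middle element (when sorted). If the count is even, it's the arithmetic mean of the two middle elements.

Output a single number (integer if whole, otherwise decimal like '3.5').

Answer: 29

Derivation:
Step 1: insert 22 -> lo=[22] (size 1, max 22) hi=[] (size 0) -> median=22
Step 2: insert 10 -> lo=[10] (size 1, max 10) hi=[22] (size 1, min 22) -> median=16
Step 3: insert 36 -> lo=[10, 22] (size 2, max 22) hi=[36] (size 1, min 36) -> median=22
Step 4: insert 44 -> lo=[10, 22] (size 2, max 22) hi=[36, 44] (size 2, min 36) -> median=29
Step 5: insert 4 -> lo=[4, 10, 22] (size 3, max 22) hi=[36, 44] (size 2, min 36) -> median=22
Step 6: insert 48 -> lo=[4, 10, 22] (size 3, max 22) hi=[36, 44, 48] (size 3, min 36) -> median=29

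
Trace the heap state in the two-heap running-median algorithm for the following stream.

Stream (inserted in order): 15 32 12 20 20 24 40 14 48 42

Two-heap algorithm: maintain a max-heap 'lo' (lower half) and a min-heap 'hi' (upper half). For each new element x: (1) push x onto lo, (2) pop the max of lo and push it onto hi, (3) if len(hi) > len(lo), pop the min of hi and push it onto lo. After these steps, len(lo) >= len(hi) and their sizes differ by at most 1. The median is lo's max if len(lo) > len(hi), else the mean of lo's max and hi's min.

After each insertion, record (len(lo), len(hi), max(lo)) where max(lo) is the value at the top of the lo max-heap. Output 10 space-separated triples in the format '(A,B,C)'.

Step 1: insert 15 -> lo=[15] hi=[] -> (len(lo)=1, len(hi)=0, max(lo)=15)
Step 2: insert 32 -> lo=[15] hi=[32] -> (len(lo)=1, len(hi)=1, max(lo)=15)
Step 3: insert 12 -> lo=[12, 15] hi=[32] -> (len(lo)=2, len(hi)=1, max(lo)=15)
Step 4: insert 20 -> lo=[12, 15] hi=[20, 32] -> (len(lo)=2, len(hi)=2, max(lo)=15)
Step 5: insert 20 -> lo=[12, 15, 20] hi=[20, 32] -> (len(lo)=3, len(hi)=2, max(lo)=20)
Step 6: insert 24 -> lo=[12, 15, 20] hi=[20, 24, 32] -> (len(lo)=3, len(hi)=3, max(lo)=20)
Step 7: insert 40 -> lo=[12, 15, 20, 20] hi=[24, 32, 40] -> (len(lo)=4, len(hi)=3, max(lo)=20)
Step 8: insert 14 -> lo=[12, 14, 15, 20] hi=[20, 24, 32, 40] -> (len(lo)=4, len(hi)=4, max(lo)=20)
Step 9: insert 48 -> lo=[12, 14, 15, 20, 20] hi=[24, 32, 40, 48] -> (len(lo)=5, len(hi)=4, max(lo)=20)
Step 10: insert 42 -> lo=[12, 14, 15, 20, 20] hi=[24, 32, 40, 42, 48] -> (len(lo)=5, len(hi)=5, max(lo)=20)

Answer: (1,0,15) (1,1,15) (2,1,15) (2,2,15) (3,2,20) (3,3,20) (4,3,20) (4,4,20) (5,4,20) (5,5,20)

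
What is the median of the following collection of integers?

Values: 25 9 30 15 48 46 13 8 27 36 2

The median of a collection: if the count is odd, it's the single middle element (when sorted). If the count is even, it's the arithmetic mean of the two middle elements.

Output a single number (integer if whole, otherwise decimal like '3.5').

Answer: 25

Derivation:
Step 1: insert 25 -> lo=[25] (size 1, max 25) hi=[] (size 0) -> median=25
Step 2: insert 9 -> lo=[9] (size 1, max 9) hi=[25] (size 1, min 25) -> median=17
Step 3: insert 30 -> lo=[9, 25] (size 2, max 25) hi=[30] (size 1, min 30) -> median=25
Step 4: insert 15 -> lo=[9, 15] (size 2, max 15) hi=[25, 30] (size 2, min 25) -> median=20
Step 5: insert 48 -> lo=[9, 15, 25] (size 3, max 25) hi=[30, 48] (size 2, min 30) -> median=25
Step 6: insert 46 -> lo=[9, 15, 25] (size 3, max 25) hi=[30, 46, 48] (size 3, min 30) -> median=27.5
Step 7: insert 13 -> lo=[9, 13, 15, 25] (size 4, max 25) hi=[30, 46, 48] (size 3, min 30) -> median=25
Step 8: insert 8 -> lo=[8, 9, 13, 15] (size 4, max 15) hi=[25, 30, 46, 48] (size 4, min 25) -> median=20
Step 9: insert 27 -> lo=[8, 9, 13, 15, 25] (size 5, max 25) hi=[27, 30, 46, 48] (size 4, min 27) -> median=25
Step 10: insert 36 -> lo=[8, 9, 13, 15, 25] (size 5, max 25) hi=[27, 30, 36, 46, 48] (size 5, min 27) -> median=26
Step 11: insert 2 -> lo=[2, 8, 9, 13, 15, 25] (size 6, max 25) hi=[27, 30, 36, 46, 48] (size 5, min 27) -> median=25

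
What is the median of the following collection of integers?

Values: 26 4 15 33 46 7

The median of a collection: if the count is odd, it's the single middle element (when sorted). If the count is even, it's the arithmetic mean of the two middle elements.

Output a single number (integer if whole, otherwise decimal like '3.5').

Step 1: insert 26 -> lo=[26] (size 1, max 26) hi=[] (size 0) -> median=26
Step 2: insert 4 -> lo=[4] (size 1, max 4) hi=[26] (size 1, min 26) -> median=15
Step 3: insert 15 -> lo=[4, 15] (size 2, max 15) hi=[26] (size 1, min 26) -> median=15
Step 4: insert 33 -> lo=[4, 15] (size 2, max 15) hi=[26, 33] (size 2, min 26) -> median=20.5
Step 5: insert 46 -> lo=[4, 15, 26] (size 3, max 26) hi=[33, 46] (size 2, min 33) -> median=26
Step 6: insert 7 -> lo=[4, 7, 15] (size 3, max 15) hi=[26, 33, 46] (size 3, min 26) -> median=20.5

Answer: 20.5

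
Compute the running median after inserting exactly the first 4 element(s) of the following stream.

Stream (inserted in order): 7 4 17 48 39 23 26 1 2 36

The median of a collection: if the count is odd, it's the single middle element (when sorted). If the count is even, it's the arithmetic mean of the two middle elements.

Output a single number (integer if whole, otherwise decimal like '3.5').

Answer: 12

Derivation:
Step 1: insert 7 -> lo=[7] (size 1, max 7) hi=[] (size 0) -> median=7
Step 2: insert 4 -> lo=[4] (size 1, max 4) hi=[7] (size 1, min 7) -> median=5.5
Step 3: insert 17 -> lo=[4, 7] (size 2, max 7) hi=[17] (size 1, min 17) -> median=7
Step 4: insert 48 -> lo=[4, 7] (size 2, max 7) hi=[17, 48] (size 2, min 17) -> median=12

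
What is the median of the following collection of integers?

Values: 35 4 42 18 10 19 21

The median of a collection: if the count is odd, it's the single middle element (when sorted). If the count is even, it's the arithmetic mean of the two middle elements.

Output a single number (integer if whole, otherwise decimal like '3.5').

Step 1: insert 35 -> lo=[35] (size 1, max 35) hi=[] (size 0) -> median=35
Step 2: insert 4 -> lo=[4] (size 1, max 4) hi=[35] (size 1, min 35) -> median=19.5
Step 3: insert 42 -> lo=[4, 35] (size 2, max 35) hi=[42] (size 1, min 42) -> median=35
Step 4: insert 18 -> lo=[4, 18] (size 2, max 18) hi=[35, 42] (size 2, min 35) -> median=26.5
Step 5: insert 10 -> lo=[4, 10, 18] (size 3, max 18) hi=[35, 42] (size 2, min 35) -> median=18
Step 6: insert 19 -> lo=[4, 10, 18] (size 3, max 18) hi=[19, 35, 42] (size 3, min 19) -> median=18.5
Step 7: insert 21 -> lo=[4, 10, 18, 19] (size 4, max 19) hi=[21, 35, 42] (size 3, min 21) -> median=19

Answer: 19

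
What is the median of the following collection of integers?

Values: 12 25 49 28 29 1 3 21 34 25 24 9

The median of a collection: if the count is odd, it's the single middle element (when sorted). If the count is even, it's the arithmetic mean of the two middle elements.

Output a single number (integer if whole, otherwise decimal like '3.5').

Answer: 24.5

Derivation:
Step 1: insert 12 -> lo=[12] (size 1, max 12) hi=[] (size 0) -> median=12
Step 2: insert 25 -> lo=[12] (size 1, max 12) hi=[25] (size 1, min 25) -> median=18.5
Step 3: insert 49 -> lo=[12, 25] (size 2, max 25) hi=[49] (size 1, min 49) -> median=25
Step 4: insert 28 -> lo=[12, 25] (size 2, max 25) hi=[28, 49] (size 2, min 28) -> median=26.5
Step 5: insert 29 -> lo=[12, 25, 28] (size 3, max 28) hi=[29, 49] (size 2, min 29) -> median=28
Step 6: insert 1 -> lo=[1, 12, 25] (size 3, max 25) hi=[28, 29, 49] (size 3, min 28) -> median=26.5
Step 7: insert 3 -> lo=[1, 3, 12, 25] (size 4, max 25) hi=[28, 29, 49] (size 3, min 28) -> median=25
Step 8: insert 21 -> lo=[1, 3, 12, 21] (size 4, max 21) hi=[25, 28, 29, 49] (size 4, min 25) -> median=23
Step 9: insert 34 -> lo=[1, 3, 12, 21, 25] (size 5, max 25) hi=[28, 29, 34, 49] (size 4, min 28) -> median=25
Step 10: insert 25 -> lo=[1, 3, 12, 21, 25] (size 5, max 25) hi=[25, 28, 29, 34, 49] (size 5, min 25) -> median=25
Step 11: insert 24 -> lo=[1, 3, 12, 21, 24, 25] (size 6, max 25) hi=[25, 28, 29, 34, 49] (size 5, min 25) -> median=25
Step 12: insert 9 -> lo=[1, 3, 9, 12, 21, 24] (size 6, max 24) hi=[25, 25, 28, 29, 34, 49] (size 6, min 25) -> median=24.5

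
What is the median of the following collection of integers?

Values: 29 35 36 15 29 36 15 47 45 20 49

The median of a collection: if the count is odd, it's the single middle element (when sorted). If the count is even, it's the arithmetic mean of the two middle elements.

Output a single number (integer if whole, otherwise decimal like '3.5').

Answer: 35

Derivation:
Step 1: insert 29 -> lo=[29] (size 1, max 29) hi=[] (size 0) -> median=29
Step 2: insert 35 -> lo=[29] (size 1, max 29) hi=[35] (size 1, min 35) -> median=32
Step 3: insert 36 -> lo=[29, 35] (size 2, max 35) hi=[36] (size 1, min 36) -> median=35
Step 4: insert 15 -> lo=[15, 29] (size 2, max 29) hi=[35, 36] (size 2, min 35) -> median=32
Step 5: insert 29 -> lo=[15, 29, 29] (size 3, max 29) hi=[35, 36] (size 2, min 35) -> median=29
Step 6: insert 36 -> lo=[15, 29, 29] (size 3, max 29) hi=[35, 36, 36] (size 3, min 35) -> median=32
Step 7: insert 15 -> lo=[15, 15, 29, 29] (size 4, max 29) hi=[35, 36, 36] (size 3, min 35) -> median=29
Step 8: insert 47 -> lo=[15, 15, 29, 29] (size 4, max 29) hi=[35, 36, 36, 47] (size 4, min 35) -> median=32
Step 9: insert 45 -> lo=[15, 15, 29, 29, 35] (size 5, max 35) hi=[36, 36, 45, 47] (size 4, min 36) -> median=35
Step 10: insert 20 -> lo=[15, 15, 20, 29, 29] (size 5, max 29) hi=[35, 36, 36, 45, 47] (size 5, min 35) -> median=32
Step 11: insert 49 -> lo=[15, 15, 20, 29, 29, 35] (size 6, max 35) hi=[36, 36, 45, 47, 49] (size 5, min 36) -> median=35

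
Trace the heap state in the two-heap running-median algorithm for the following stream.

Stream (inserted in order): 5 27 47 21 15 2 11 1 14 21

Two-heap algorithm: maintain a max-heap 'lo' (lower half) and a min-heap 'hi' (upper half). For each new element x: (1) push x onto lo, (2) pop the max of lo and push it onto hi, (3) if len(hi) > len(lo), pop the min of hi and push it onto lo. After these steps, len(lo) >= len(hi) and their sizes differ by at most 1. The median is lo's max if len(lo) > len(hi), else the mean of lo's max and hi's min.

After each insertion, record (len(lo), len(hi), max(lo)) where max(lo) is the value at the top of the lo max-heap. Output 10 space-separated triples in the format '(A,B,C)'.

Answer: (1,0,5) (1,1,5) (2,1,27) (2,2,21) (3,2,21) (3,3,15) (4,3,15) (4,4,11) (5,4,14) (5,5,14)

Derivation:
Step 1: insert 5 -> lo=[5] hi=[] -> (len(lo)=1, len(hi)=0, max(lo)=5)
Step 2: insert 27 -> lo=[5] hi=[27] -> (len(lo)=1, len(hi)=1, max(lo)=5)
Step 3: insert 47 -> lo=[5, 27] hi=[47] -> (len(lo)=2, len(hi)=1, max(lo)=27)
Step 4: insert 21 -> lo=[5, 21] hi=[27, 47] -> (len(lo)=2, len(hi)=2, max(lo)=21)
Step 5: insert 15 -> lo=[5, 15, 21] hi=[27, 47] -> (len(lo)=3, len(hi)=2, max(lo)=21)
Step 6: insert 2 -> lo=[2, 5, 15] hi=[21, 27, 47] -> (len(lo)=3, len(hi)=3, max(lo)=15)
Step 7: insert 11 -> lo=[2, 5, 11, 15] hi=[21, 27, 47] -> (len(lo)=4, len(hi)=3, max(lo)=15)
Step 8: insert 1 -> lo=[1, 2, 5, 11] hi=[15, 21, 27, 47] -> (len(lo)=4, len(hi)=4, max(lo)=11)
Step 9: insert 14 -> lo=[1, 2, 5, 11, 14] hi=[15, 21, 27, 47] -> (len(lo)=5, len(hi)=4, max(lo)=14)
Step 10: insert 21 -> lo=[1, 2, 5, 11, 14] hi=[15, 21, 21, 27, 47] -> (len(lo)=5, len(hi)=5, max(lo)=14)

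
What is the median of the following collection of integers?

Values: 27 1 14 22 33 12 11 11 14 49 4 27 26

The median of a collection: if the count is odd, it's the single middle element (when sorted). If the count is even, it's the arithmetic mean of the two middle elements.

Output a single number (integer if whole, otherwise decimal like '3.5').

Step 1: insert 27 -> lo=[27] (size 1, max 27) hi=[] (size 0) -> median=27
Step 2: insert 1 -> lo=[1] (size 1, max 1) hi=[27] (size 1, min 27) -> median=14
Step 3: insert 14 -> lo=[1, 14] (size 2, max 14) hi=[27] (size 1, min 27) -> median=14
Step 4: insert 22 -> lo=[1, 14] (size 2, max 14) hi=[22, 27] (size 2, min 22) -> median=18
Step 5: insert 33 -> lo=[1, 14, 22] (size 3, max 22) hi=[27, 33] (size 2, min 27) -> median=22
Step 6: insert 12 -> lo=[1, 12, 14] (size 3, max 14) hi=[22, 27, 33] (size 3, min 22) -> median=18
Step 7: insert 11 -> lo=[1, 11, 12, 14] (size 4, max 14) hi=[22, 27, 33] (size 3, min 22) -> median=14
Step 8: insert 11 -> lo=[1, 11, 11, 12] (size 4, max 12) hi=[14, 22, 27, 33] (size 4, min 14) -> median=13
Step 9: insert 14 -> lo=[1, 11, 11, 12, 14] (size 5, max 14) hi=[14, 22, 27, 33] (size 4, min 14) -> median=14
Step 10: insert 49 -> lo=[1, 11, 11, 12, 14] (size 5, max 14) hi=[14, 22, 27, 33, 49] (size 5, min 14) -> median=14
Step 11: insert 4 -> lo=[1, 4, 11, 11, 12, 14] (size 6, max 14) hi=[14, 22, 27, 33, 49] (size 5, min 14) -> median=14
Step 12: insert 27 -> lo=[1, 4, 11, 11, 12, 14] (size 6, max 14) hi=[14, 22, 27, 27, 33, 49] (size 6, min 14) -> median=14
Step 13: insert 26 -> lo=[1, 4, 11, 11, 12, 14, 14] (size 7, max 14) hi=[22, 26, 27, 27, 33, 49] (size 6, min 22) -> median=14

Answer: 14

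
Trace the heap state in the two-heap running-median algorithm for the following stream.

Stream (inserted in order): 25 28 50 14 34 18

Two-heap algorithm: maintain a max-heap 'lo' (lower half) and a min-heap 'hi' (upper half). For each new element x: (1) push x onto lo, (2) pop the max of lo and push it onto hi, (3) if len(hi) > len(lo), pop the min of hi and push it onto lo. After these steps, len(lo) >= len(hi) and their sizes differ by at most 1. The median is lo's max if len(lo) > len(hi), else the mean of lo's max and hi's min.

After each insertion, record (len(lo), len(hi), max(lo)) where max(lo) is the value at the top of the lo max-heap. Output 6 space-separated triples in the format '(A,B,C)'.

Step 1: insert 25 -> lo=[25] hi=[] -> (len(lo)=1, len(hi)=0, max(lo)=25)
Step 2: insert 28 -> lo=[25] hi=[28] -> (len(lo)=1, len(hi)=1, max(lo)=25)
Step 3: insert 50 -> lo=[25, 28] hi=[50] -> (len(lo)=2, len(hi)=1, max(lo)=28)
Step 4: insert 14 -> lo=[14, 25] hi=[28, 50] -> (len(lo)=2, len(hi)=2, max(lo)=25)
Step 5: insert 34 -> lo=[14, 25, 28] hi=[34, 50] -> (len(lo)=3, len(hi)=2, max(lo)=28)
Step 6: insert 18 -> lo=[14, 18, 25] hi=[28, 34, 50] -> (len(lo)=3, len(hi)=3, max(lo)=25)

Answer: (1,0,25) (1,1,25) (2,1,28) (2,2,25) (3,2,28) (3,3,25)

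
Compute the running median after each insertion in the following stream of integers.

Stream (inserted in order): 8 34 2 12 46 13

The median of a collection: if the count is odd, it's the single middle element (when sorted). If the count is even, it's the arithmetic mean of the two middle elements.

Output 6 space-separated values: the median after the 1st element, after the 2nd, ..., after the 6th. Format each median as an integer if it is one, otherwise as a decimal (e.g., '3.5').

Step 1: insert 8 -> lo=[8] (size 1, max 8) hi=[] (size 0) -> median=8
Step 2: insert 34 -> lo=[8] (size 1, max 8) hi=[34] (size 1, min 34) -> median=21
Step 3: insert 2 -> lo=[2, 8] (size 2, max 8) hi=[34] (size 1, min 34) -> median=8
Step 4: insert 12 -> lo=[2, 8] (size 2, max 8) hi=[12, 34] (size 2, min 12) -> median=10
Step 5: insert 46 -> lo=[2, 8, 12] (size 3, max 12) hi=[34, 46] (size 2, min 34) -> median=12
Step 6: insert 13 -> lo=[2, 8, 12] (size 3, max 12) hi=[13, 34, 46] (size 3, min 13) -> median=12.5

Answer: 8 21 8 10 12 12.5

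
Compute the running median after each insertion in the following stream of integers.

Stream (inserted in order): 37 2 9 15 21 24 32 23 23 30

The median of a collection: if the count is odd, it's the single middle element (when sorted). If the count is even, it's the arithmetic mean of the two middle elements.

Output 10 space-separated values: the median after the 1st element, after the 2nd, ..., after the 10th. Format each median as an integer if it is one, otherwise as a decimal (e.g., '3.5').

Answer: 37 19.5 9 12 15 18 21 22 23 23

Derivation:
Step 1: insert 37 -> lo=[37] (size 1, max 37) hi=[] (size 0) -> median=37
Step 2: insert 2 -> lo=[2] (size 1, max 2) hi=[37] (size 1, min 37) -> median=19.5
Step 3: insert 9 -> lo=[2, 9] (size 2, max 9) hi=[37] (size 1, min 37) -> median=9
Step 4: insert 15 -> lo=[2, 9] (size 2, max 9) hi=[15, 37] (size 2, min 15) -> median=12
Step 5: insert 21 -> lo=[2, 9, 15] (size 3, max 15) hi=[21, 37] (size 2, min 21) -> median=15
Step 6: insert 24 -> lo=[2, 9, 15] (size 3, max 15) hi=[21, 24, 37] (size 3, min 21) -> median=18
Step 7: insert 32 -> lo=[2, 9, 15, 21] (size 4, max 21) hi=[24, 32, 37] (size 3, min 24) -> median=21
Step 8: insert 23 -> lo=[2, 9, 15, 21] (size 4, max 21) hi=[23, 24, 32, 37] (size 4, min 23) -> median=22
Step 9: insert 23 -> lo=[2, 9, 15, 21, 23] (size 5, max 23) hi=[23, 24, 32, 37] (size 4, min 23) -> median=23
Step 10: insert 30 -> lo=[2, 9, 15, 21, 23] (size 5, max 23) hi=[23, 24, 30, 32, 37] (size 5, min 23) -> median=23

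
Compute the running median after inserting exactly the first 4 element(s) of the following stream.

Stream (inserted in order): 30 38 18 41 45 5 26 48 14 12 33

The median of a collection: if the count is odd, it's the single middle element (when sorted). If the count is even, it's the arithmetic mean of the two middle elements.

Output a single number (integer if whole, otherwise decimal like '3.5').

Answer: 34

Derivation:
Step 1: insert 30 -> lo=[30] (size 1, max 30) hi=[] (size 0) -> median=30
Step 2: insert 38 -> lo=[30] (size 1, max 30) hi=[38] (size 1, min 38) -> median=34
Step 3: insert 18 -> lo=[18, 30] (size 2, max 30) hi=[38] (size 1, min 38) -> median=30
Step 4: insert 41 -> lo=[18, 30] (size 2, max 30) hi=[38, 41] (size 2, min 38) -> median=34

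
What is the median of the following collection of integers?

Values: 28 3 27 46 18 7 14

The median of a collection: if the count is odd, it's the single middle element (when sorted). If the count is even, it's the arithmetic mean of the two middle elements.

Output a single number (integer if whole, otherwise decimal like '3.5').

Step 1: insert 28 -> lo=[28] (size 1, max 28) hi=[] (size 0) -> median=28
Step 2: insert 3 -> lo=[3] (size 1, max 3) hi=[28] (size 1, min 28) -> median=15.5
Step 3: insert 27 -> lo=[3, 27] (size 2, max 27) hi=[28] (size 1, min 28) -> median=27
Step 4: insert 46 -> lo=[3, 27] (size 2, max 27) hi=[28, 46] (size 2, min 28) -> median=27.5
Step 5: insert 18 -> lo=[3, 18, 27] (size 3, max 27) hi=[28, 46] (size 2, min 28) -> median=27
Step 6: insert 7 -> lo=[3, 7, 18] (size 3, max 18) hi=[27, 28, 46] (size 3, min 27) -> median=22.5
Step 7: insert 14 -> lo=[3, 7, 14, 18] (size 4, max 18) hi=[27, 28, 46] (size 3, min 27) -> median=18

Answer: 18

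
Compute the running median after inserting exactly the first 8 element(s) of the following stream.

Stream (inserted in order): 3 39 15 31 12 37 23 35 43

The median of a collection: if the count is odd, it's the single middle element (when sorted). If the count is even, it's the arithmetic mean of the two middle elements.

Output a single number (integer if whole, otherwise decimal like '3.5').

Answer: 27

Derivation:
Step 1: insert 3 -> lo=[3] (size 1, max 3) hi=[] (size 0) -> median=3
Step 2: insert 39 -> lo=[3] (size 1, max 3) hi=[39] (size 1, min 39) -> median=21
Step 3: insert 15 -> lo=[3, 15] (size 2, max 15) hi=[39] (size 1, min 39) -> median=15
Step 4: insert 31 -> lo=[3, 15] (size 2, max 15) hi=[31, 39] (size 2, min 31) -> median=23
Step 5: insert 12 -> lo=[3, 12, 15] (size 3, max 15) hi=[31, 39] (size 2, min 31) -> median=15
Step 6: insert 37 -> lo=[3, 12, 15] (size 3, max 15) hi=[31, 37, 39] (size 3, min 31) -> median=23
Step 7: insert 23 -> lo=[3, 12, 15, 23] (size 4, max 23) hi=[31, 37, 39] (size 3, min 31) -> median=23
Step 8: insert 35 -> lo=[3, 12, 15, 23] (size 4, max 23) hi=[31, 35, 37, 39] (size 4, min 31) -> median=27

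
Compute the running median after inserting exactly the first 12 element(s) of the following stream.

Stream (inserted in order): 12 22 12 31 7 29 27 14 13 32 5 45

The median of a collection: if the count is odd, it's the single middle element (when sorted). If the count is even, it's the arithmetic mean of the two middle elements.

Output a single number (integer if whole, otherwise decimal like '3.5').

Step 1: insert 12 -> lo=[12] (size 1, max 12) hi=[] (size 0) -> median=12
Step 2: insert 22 -> lo=[12] (size 1, max 12) hi=[22] (size 1, min 22) -> median=17
Step 3: insert 12 -> lo=[12, 12] (size 2, max 12) hi=[22] (size 1, min 22) -> median=12
Step 4: insert 31 -> lo=[12, 12] (size 2, max 12) hi=[22, 31] (size 2, min 22) -> median=17
Step 5: insert 7 -> lo=[7, 12, 12] (size 3, max 12) hi=[22, 31] (size 2, min 22) -> median=12
Step 6: insert 29 -> lo=[7, 12, 12] (size 3, max 12) hi=[22, 29, 31] (size 3, min 22) -> median=17
Step 7: insert 27 -> lo=[7, 12, 12, 22] (size 4, max 22) hi=[27, 29, 31] (size 3, min 27) -> median=22
Step 8: insert 14 -> lo=[7, 12, 12, 14] (size 4, max 14) hi=[22, 27, 29, 31] (size 4, min 22) -> median=18
Step 9: insert 13 -> lo=[7, 12, 12, 13, 14] (size 5, max 14) hi=[22, 27, 29, 31] (size 4, min 22) -> median=14
Step 10: insert 32 -> lo=[7, 12, 12, 13, 14] (size 5, max 14) hi=[22, 27, 29, 31, 32] (size 5, min 22) -> median=18
Step 11: insert 5 -> lo=[5, 7, 12, 12, 13, 14] (size 6, max 14) hi=[22, 27, 29, 31, 32] (size 5, min 22) -> median=14
Step 12: insert 45 -> lo=[5, 7, 12, 12, 13, 14] (size 6, max 14) hi=[22, 27, 29, 31, 32, 45] (size 6, min 22) -> median=18

Answer: 18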